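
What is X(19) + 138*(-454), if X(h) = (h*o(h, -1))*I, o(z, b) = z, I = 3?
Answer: -61569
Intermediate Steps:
X(h) = 3*h² (X(h) = (h*h)*3 = h²*3 = 3*h²)
X(19) + 138*(-454) = 3*19² + 138*(-454) = 3*361 - 62652 = 1083 - 62652 = -61569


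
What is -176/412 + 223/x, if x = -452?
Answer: -42857/46556 ≈ -0.92055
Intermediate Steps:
-176/412 + 223/x = -176/412 + 223/(-452) = -176*1/412 + 223*(-1/452) = -44/103 - 223/452 = -42857/46556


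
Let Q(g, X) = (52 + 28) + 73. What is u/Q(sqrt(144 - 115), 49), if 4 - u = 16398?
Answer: -16394/153 ≈ -107.15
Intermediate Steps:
u = -16394 (u = 4 - 1*16398 = 4 - 16398 = -16394)
Q(g, X) = 153 (Q(g, X) = 80 + 73 = 153)
u/Q(sqrt(144 - 115), 49) = -16394/153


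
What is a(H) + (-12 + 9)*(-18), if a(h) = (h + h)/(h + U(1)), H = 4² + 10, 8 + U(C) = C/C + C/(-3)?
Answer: 795/14 ≈ 56.786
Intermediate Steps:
U(C) = -7 - C/3 (U(C) = -8 + (C/C + C/(-3)) = -8 + (1 + C*(-⅓)) = -8 + (1 - C/3) = -7 - C/3)
H = 26 (H = 16 + 10 = 26)
a(h) = 2*h/(-22/3 + h) (a(h) = (h + h)/(h + (-7 - ⅓*1)) = (2*h)/(h + (-7 - ⅓)) = (2*h)/(h - 22/3) = (2*h)/(-22/3 + h) = 2*h/(-22/3 + h))
a(H) + (-12 + 9)*(-18) = 6*26/(-22 + 3*26) + (-12 + 9)*(-18) = 6*26/(-22 + 78) - 3*(-18) = 6*26/56 + 54 = 6*26*(1/56) + 54 = 39/14 + 54 = 795/14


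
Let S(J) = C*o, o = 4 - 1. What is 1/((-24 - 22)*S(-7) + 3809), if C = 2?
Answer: 1/3533 ≈ 0.00028305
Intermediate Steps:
o = 3
S(J) = 6 (S(J) = 2*3 = 6)
1/((-24 - 22)*S(-7) + 3809) = 1/((-24 - 22)*6 + 3809) = 1/(-46*6 + 3809) = 1/(-276 + 3809) = 1/3533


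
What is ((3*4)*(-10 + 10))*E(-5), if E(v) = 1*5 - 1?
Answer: 0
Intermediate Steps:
E(v) = 4 (E(v) = 5 - 1 = 4)
((3*4)*(-10 + 10))*E(-5) = ((3*4)*(-10 + 10))*4 = (12*0)*4 = 0*4 = 0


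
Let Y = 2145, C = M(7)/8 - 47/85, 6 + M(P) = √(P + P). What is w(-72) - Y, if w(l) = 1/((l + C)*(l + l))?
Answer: -47963706018175/22360703094 + 7225*√14/44721406188 ≈ -2145.0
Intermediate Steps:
M(P) = -6 + √2*√P (M(P) = -6 + √(P + P) = -6 + √(2*P) = -6 + √2*√P)
C = -443/340 + √14/8 (C = (-6 + √2*√7)/8 - 47/85 = (-6 + √14)*(⅛) - 47*1/85 = (-¾ + √14/8) - 47/85 = -443/340 + √14/8 ≈ -0.83523)
w(l) = 1/(2*l*(-443/340 + l + √14/8)) (w(l) = 1/((l + (-443/340 + √14/8))*(l + l)) = 1/((-443/340 + l + √14/8)*(2*l)) = 1/(2*l*(-443/340 + l + √14/8)))
w(-72) - Y = 340/(-72*(-886 + 85*√14 + 680*(-72))) - 1*2145 = 340*(-1/72)/(-886 + 85*√14 - 48960) - 2145 = 340*(-1/72)/(-49846 + 85*√14) - 2145 = -85/(18*(-49846 + 85*√14)) - 2145 = -2145 - 85/(18*(-49846 + 85*√14))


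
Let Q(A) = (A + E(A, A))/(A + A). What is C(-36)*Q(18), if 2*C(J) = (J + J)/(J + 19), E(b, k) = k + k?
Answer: 54/17 ≈ 3.1765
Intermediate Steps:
E(b, k) = 2*k
C(J) = J/(19 + J) (C(J) = ((J + J)/(J + 19))/2 = ((2*J)/(19 + J))/2 = (2*J/(19 + J))/2 = J/(19 + J))
Q(A) = 3/2 (Q(A) = (A + 2*A)/(A + A) = (3*A)/((2*A)) = (3*A)*(1/(2*A)) = 3/2)
C(-36)*Q(18) = -36/(19 - 36)*(3/2) = -36/(-17)*(3/2) = -36*(-1/17)*(3/2) = (36/17)*(3/2) = 54/17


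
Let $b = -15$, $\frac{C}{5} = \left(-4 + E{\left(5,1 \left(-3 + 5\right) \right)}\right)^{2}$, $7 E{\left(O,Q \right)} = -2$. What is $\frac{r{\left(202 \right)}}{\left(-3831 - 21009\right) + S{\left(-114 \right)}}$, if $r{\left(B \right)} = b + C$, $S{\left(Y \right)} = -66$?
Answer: $- \frac{1255}{406798} \approx -0.0030851$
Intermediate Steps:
$E{\left(O,Q \right)} = - \frac{2}{7}$ ($E{\left(O,Q \right)} = \frac{1}{7} \left(-2\right) = - \frac{2}{7}$)
$C = \frac{4500}{49}$ ($C = 5 \left(-4 - \frac{2}{7}\right)^{2} = 5 \left(- \frac{30}{7}\right)^{2} = 5 \cdot \frac{900}{49} = \frac{4500}{49} \approx 91.837$)
$r{\left(B \right)} = \frac{3765}{49}$ ($r{\left(B \right)} = -15 + \frac{4500}{49} = \frac{3765}{49}$)
$\frac{r{\left(202 \right)}}{\left(-3831 - 21009\right) + S{\left(-114 \right)}} = \frac{3765}{49 \left(\left(-3831 - 21009\right) - 66\right)} = \frac{3765}{49 \left(-24840 - 66\right)} = \frac{3765}{49 \left(-24906\right)} = \frac{3765}{49} \left(- \frac{1}{24906}\right) = - \frac{1255}{406798}$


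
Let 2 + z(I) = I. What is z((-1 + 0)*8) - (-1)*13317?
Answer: 13307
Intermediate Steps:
z(I) = -2 + I
z((-1 + 0)*8) - (-1)*13317 = (-2 + (-1 + 0)*8) - (-1)*13317 = (-2 - 1*8) - 1*(-13317) = (-2 - 8) + 13317 = -10 + 13317 = 13307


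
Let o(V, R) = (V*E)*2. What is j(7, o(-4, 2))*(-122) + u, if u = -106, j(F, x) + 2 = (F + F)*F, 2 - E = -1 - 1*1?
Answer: -11818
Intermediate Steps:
E = 4 (E = 2 - (-1 - 1*1) = 2 - (-1 - 1) = 2 - 1*(-2) = 2 + 2 = 4)
o(V, R) = 8*V (o(V, R) = (V*4)*2 = (4*V)*2 = 8*V)
j(F, x) = -2 + 2*F**2 (j(F, x) = -2 + (F + F)*F = -2 + (2*F)*F = -2 + 2*F**2)
j(7, o(-4, 2))*(-122) + u = (-2 + 2*7**2)*(-122) - 106 = (-2 + 2*49)*(-122) - 106 = (-2 + 98)*(-122) - 106 = 96*(-122) - 106 = -11712 - 106 = -11818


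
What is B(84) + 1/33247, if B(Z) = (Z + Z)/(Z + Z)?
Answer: 33248/33247 ≈ 1.0000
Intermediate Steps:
B(Z) = 1 (B(Z) = (2*Z)/((2*Z)) = (2*Z)*(1/(2*Z)) = 1)
B(84) + 1/33247 = 1 + 1/33247 = 33248/33247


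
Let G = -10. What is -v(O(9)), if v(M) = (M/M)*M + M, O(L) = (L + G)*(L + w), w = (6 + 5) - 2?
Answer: 36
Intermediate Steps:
w = 9 (w = 11 - 2 = 9)
O(L) = (-10 + L)*(9 + L) (O(L) = (L - 10)*(L + 9) = (-10 + L)*(9 + L))
v(M) = 2*M (v(M) = 1*M + M = M + M = 2*M)
-v(O(9)) = -2*(-90 + 9² - 1*9) = -2*(-90 + 81 - 9) = -2*(-18) = -1*(-36) = 36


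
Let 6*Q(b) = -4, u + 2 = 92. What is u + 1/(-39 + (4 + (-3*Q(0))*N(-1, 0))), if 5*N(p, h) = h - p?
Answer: 15565/173 ≈ 89.971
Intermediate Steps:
u = 90 (u = -2 + 92 = 90)
N(p, h) = -p/5 + h/5 (N(p, h) = (h - p)/5 = -p/5 + h/5)
Q(b) = -⅔ (Q(b) = (⅙)*(-4) = -⅔)
u + 1/(-39 + (4 + (-3*Q(0))*N(-1, 0))) = 90 + 1/(-39 + (4 + (-3*(-⅔))*(-⅕*(-1) + (⅕)*0))) = 90 + 1/(-39 + (4 + 2*(⅕ + 0))) = 90 + 1/(-39 + (4 + 2*(⅕))) = 90 + 1/(-39 + (4 + ⅖)) = 90 + 1/(-39 + 22/5) = 90 + 1/(-173/5) = 90 - 5/173 = 15565/173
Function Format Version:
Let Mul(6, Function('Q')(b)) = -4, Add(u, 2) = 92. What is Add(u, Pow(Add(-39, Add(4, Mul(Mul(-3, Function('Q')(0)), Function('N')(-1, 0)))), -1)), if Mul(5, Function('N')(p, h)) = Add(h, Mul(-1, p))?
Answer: Rational(15565, 173) ≈ 89.971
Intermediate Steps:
u = 90 (u = Add(-2, 92) = 90)
Function('N')(p, h) = Add(Mul(Rational(-1, 5), p), Mul(Rational(1, 5), h)) (Function('N')(p, h) = Mul(Rational(1, 5), Add(h, Mul(-1, p))) = Add(Mul(Rational(-1, 5), p), Mul(Rational(1, 5), h)))
Function('Q')(b) = Rational(-2, 3) (Function('Q')(b) = Mul(Rational(1, 6), -4) = Rational(-2, 3))
Add(u, Pow(Add(-39, Add(4, Mul(Mul(-3, Function('Q')(0)), Function('N')(-1, 0)))), -1)) = Add(90, Pow(Add(-39, Add(4, Mul(Mul(-3, Rational(-2, 3)), Add(Mul(Rational(-1, 5), -1), Mul(Rational(1, 5), 0))))), -1)) = Add(90, Pow(Add(-39, Add(4, Mul(2, Add(Rational(1, 5), 0)))), -1)) = Add(90, Pow(Add(-39, Add(4, Mul(2, Rational(1, 5)))), -1)) = Add(90, Pow(Add(-39, Add(4, Rational(2, 5))), -1)) = Add(90, Pow(Add(-39, Rational(22, 5)), -1)) = Add(90, Pow(Rational(-173, 5), -1)) = Add(90, Rational(-5, 173)) = Rational(15565, 173)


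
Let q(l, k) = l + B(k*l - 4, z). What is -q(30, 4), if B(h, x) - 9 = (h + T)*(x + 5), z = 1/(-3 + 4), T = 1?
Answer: -741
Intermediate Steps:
z = 1 (z = 1/1 = 1)
B(h, x) = 9 + (1 + h)*(5 + x) (B(h, x) = 9 + (h + 1)*(x + 5) = 9 + (1 + h)*(5 + x))
q(l, k) = -9 + l + 6*k*l (q(l, k) = l + (14 + 1 + 5*(k*l - 4) + (k*l - 4)*1) = l + (14 + 1 + 5*(-4 + k*l) + (-4 + k*l)*1) = l + (14 + 1 + (-20 + 5*k*l) + (-4 + k*l)) = l + (-9 + 6*k*l) = -9 + l + 6*k*l)
-q(30, 4) = -(-9 + 30 + 6*4*30) = -(-9 + 30 + 720) = -1*741 = -741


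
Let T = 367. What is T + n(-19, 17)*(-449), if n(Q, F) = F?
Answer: -7266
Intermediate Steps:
T + n(-19, 17)*(-449) = 367 + 17*(-449) = 367 - 7633 = -7266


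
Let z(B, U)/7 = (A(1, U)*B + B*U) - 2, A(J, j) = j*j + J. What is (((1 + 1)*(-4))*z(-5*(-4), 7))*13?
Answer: -828464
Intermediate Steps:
A(J, j) = J + j² (A(J, j) = j² + J = J + j²)
z(B, U) = -14 + 7*B*U + 7*B*(1 + U²) (z(B, U) = 7*(((1 + U²)*B + B*U) - 2) = 7*((B*(1 + U²) + B*U) - 2) = 7*((B*U + B*(1 + U²)) - 2) = 7*(-2 + B*U + B*(1 + U²)) = -14 + 7*B*U + 7*B*(1 + U²))
(((1 + 1)*(-4))*z(-5*(-4), 7))*13 = (((1 + 1)*(-4))*(-14 + 7*(-5*(-4))*7 + 7*(-5*(-4))*(1 + 7²)))*13 = ((2*(-4))*(-14 + 7*20*7 + 7*20*(1 + 49)))*13 = -8*(-14 + 980 + 7*20*50)*13 = -8*(-14 + 980 + 7000)*13 = -8*7966*13 = -63728*13 = -828464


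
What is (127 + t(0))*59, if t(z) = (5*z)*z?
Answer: 7493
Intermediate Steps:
t(z) = 5*z²
(127 + t(0))*59 = (127 + 5*0²)*59 = (127 + 5*0)*59 = (127 + 0)*59 = 127*59 = 7493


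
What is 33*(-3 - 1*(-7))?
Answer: 132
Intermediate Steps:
33*(-3 - 1*(-7)) = 33*(-3 + 7) = 33*4 = 132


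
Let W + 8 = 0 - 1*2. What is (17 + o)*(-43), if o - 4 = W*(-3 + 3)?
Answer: -903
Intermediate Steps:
W = -10 (W = -8 + (0 - 1*2) = -8 + (0 - 2) = -8 - 2 = -10)
o = 4 (o = 4 - 10*(-3 + 3) = 4 - 10*0 = 4 + 0 = 4)
(17 + o)*(-43) = (17 + 4)*(-43) = 21*(-43) = -903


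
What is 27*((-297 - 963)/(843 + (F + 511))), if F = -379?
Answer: -2268/65 ≈ -34.892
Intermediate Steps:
27*((-297 - 963)/(843 + (F + 511))) = 27*((-297 - 963)/(843 + (-379 + 511))) = 27*(-1260/(843 + 132)) = 27*(-1260/975) = 27*(-1260*1/975) = 27*(-84/65) = -2268/65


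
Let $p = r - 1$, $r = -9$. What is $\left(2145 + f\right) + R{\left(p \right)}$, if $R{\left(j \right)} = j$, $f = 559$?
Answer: $2694$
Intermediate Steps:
$p = -10$ ($p = -9 - 1 = -10$)
$\left(2145 + f\right) + R{\left(p \right)} = \left(2145 + 559\right) - 10 = 2704 - 10 = 2694$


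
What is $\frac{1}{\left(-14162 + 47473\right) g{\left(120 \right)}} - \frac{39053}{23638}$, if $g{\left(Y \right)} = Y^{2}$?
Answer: $- \frac{9366440265781}{5669319009600} \approx -1.6521$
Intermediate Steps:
$\frac{1}{\left(-14162 + 47473\right) g{\left(120 \right)}} - \frac{39053}{23638} = \frac{1}{\left(-14162 + 47473\right) 120^{2}} - \frac{39053}{23638} = \frac{1}{33311 \cdot 14400} - \frac{39053}{23638} = \frac{1}{33311} \cdot \frac{1}{14400} - \frac{39053}{23638} = \frac{1}{479678400} - \frac{39053}{23638} = - \frac{9366440265781}{5669319009600}$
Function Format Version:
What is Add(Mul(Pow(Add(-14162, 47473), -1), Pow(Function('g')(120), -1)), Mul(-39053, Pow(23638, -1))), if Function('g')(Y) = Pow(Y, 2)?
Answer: Rational(-9366440265781, 5669319009600) ≈ -1.6521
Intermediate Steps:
Add(Mul(Pow(Add(-14162, 47473), -1), Pow(Function('g')(120), -1)), Mul(-39053, Pow(23638, -1))) = Add(Mul(Pow(Add(-14162, 47473), -1), Pow(Pow(120, 2), -1)), Mul(-39053, Pow(23638, -1))) = Add(Mul(Pow(33311, -1), Pow(14400, -1)), Mul(-39053, Rational(1, 23638))) = Add(Mul(Rational(1, 33311), Rational(1, 14400)), Rational(-39053, 23638)) = Add(Rational(1, 479678400), Rational(-39053, 23638)) = Rational(-9366440265781, 5669319009600)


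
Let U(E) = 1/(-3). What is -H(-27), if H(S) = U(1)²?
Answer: -⅑ ≈ -0.11111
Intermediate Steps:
U(E) = -⅓
H(S) = ⅑ (H(S) = (-⅓)² = ⅑)
-H(-27) = -1*⅑ = -⅑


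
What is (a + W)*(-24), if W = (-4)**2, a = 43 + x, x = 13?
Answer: -1728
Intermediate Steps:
a = 56 (a = 43 + 13 = 56)
W = 16
(a + W)*(-24) = (56 + 16)*(-24) = 72*(-24) = -1728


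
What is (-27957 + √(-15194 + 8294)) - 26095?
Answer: -54052 + 10*I*√69 ≈ -54052.0 + 83.066*I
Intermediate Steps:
(-27957 + √(-15194 + 8294)) - 26095 = (-27957 + √(-6900)) - 26095 = (-27957 + 10*I*√69) - 26095 = -54052 + 10*I*√69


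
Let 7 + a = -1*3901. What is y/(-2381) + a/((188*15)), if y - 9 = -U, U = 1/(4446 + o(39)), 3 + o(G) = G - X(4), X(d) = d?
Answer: -10445301491/7516793190 ≈ -1.3896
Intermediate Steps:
a = -3908 (a = -7 - 1*3901 = -7 - 3901 = -3908)
o(G) = -7 + G (o(G) = -3 + (G - 1*4) = -3 + (G - 4) = -3 + (-4 + G) = -7 + G)
U = 1/4478 (U = 1/(4446 + (-7 + 39)) = 1/(4446 + 32) = 1/4478 ≈ 0.00022331)
y = 40301/4478 (y = 9 - 1*1/4478 = 9 - 1/4478 = 40301/4478 ≈ 8.9998)
y/(-2381) + a/((188*15)) = (40301/4478)/(-2381) - 3908/(188*15) = (40301/4478)*(-1/2381) - 3908/2820 = -40301/10662118 - 3908*1/2820 = -40301/10662118 - 977/705 = -10445301491/7516793190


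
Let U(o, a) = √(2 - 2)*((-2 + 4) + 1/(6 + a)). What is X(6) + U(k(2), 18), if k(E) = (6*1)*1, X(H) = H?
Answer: 6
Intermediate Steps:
k(E) = 6 (k(E) = 6*1 = 6)
U(o, a) = 0 (U(o, a) = √0*(2 + 1/(6 + a)) = 0*(2 + 1/(6 + a)) = 0)
X(6) + U(k(2), 18) = 6 + 0 = 6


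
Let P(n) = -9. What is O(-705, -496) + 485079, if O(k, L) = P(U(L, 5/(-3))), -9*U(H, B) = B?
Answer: 485070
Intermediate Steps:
U(H, B) = -B/9
O(k, L) = -9
O(-705, -496) + 485079 = -9 + 485079 = 485070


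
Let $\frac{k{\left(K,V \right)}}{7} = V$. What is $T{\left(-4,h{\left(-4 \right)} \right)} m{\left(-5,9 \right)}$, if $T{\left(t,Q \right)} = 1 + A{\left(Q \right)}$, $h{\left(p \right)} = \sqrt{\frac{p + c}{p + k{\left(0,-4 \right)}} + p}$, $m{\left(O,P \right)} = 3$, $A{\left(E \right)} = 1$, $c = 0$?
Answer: $6$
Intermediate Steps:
$k{\left(K,V \right)} = 7 V$
$h{\left(p \right)} = \sqrt{p + \frac{p}{-28 + p}}$ ($h{\left(p \right)} = \sqrt{\frac{p + 0}{p + 7 \left(-4\right)} + p} = \sqrt{\frac{p}{p - 28} + p} = \sqrt{\frac{p}{-28 + p} + p} = \sqrt{p + \frac{p}{-28 + p}}$)
$T{\left(t,Q \right)} = 2$ ($T{\left(t,Q \right)} = 1 + 1 = 2$)
$T{\left(-4,h{\left(-4 \right)} \right)} m{\left(-5,9 \right)} = 2 \cdot 3 = 6$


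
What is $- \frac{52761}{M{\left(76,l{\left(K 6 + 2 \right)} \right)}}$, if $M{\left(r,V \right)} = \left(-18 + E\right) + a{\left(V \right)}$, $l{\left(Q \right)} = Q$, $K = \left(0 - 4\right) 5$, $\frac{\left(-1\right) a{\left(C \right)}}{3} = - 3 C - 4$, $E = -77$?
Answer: $\frac{52761}{1145} \approx 46.079$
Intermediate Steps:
$a{\left(C \right)} = 12 + 9 C$ ($a{\left(C \right)} = - 3 \left(- 3 C - 4\right) = - 3 \left(-4 - 3 C\right) = 12 + 9 C$)
$K = -20$ ($K = \left(0 - 4\right) 5 = \left(-4\right) 5 = -20$)
$M{\left(r,V \right)} = -83 + 9 V$ ($M{\left(r,V \right)} = \left(-18 - 77\right) + \left(12 + 9 V\right) = -95 + \left(12 + 9 V\right) = -83 + 9 V$)
$- \frac{52761}{M{\left(76,l{\left(K 6 + 2 \right)} \right)}} = - \frac{52761}{-83 + 9 \left(\left(-20\right) 6 + 2\right)} = - \frac{52761}{-83 + 9 \left(-120 + 2\right)} = - \frac{52761}{-83 + 9 \left(-118\right)} = - \frac{52761}{-83 - 1062} = - \frac{52761}{-1145} = \left(-52761\right) \left(- \frac{1}{1145}\right) = \frac{52761}{1145}$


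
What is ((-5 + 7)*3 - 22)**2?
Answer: 256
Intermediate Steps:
((-5 + 7)*3 - 22)**2 = (2*3 - 22)**2 = (6 - 22)**2 = (-16)**2 = 256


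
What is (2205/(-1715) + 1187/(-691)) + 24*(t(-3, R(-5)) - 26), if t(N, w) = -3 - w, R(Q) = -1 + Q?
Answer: -2684552/4837 ≈ -555.00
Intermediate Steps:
(2205/(-1715) + 1187/(-691)) + 24*(t(-3, R(-5)) - 26) = (2205/(-1715) + 1187/(-691)) + 24*((-3 - (-1 - 5)) - 26) = (2205*(-1/1715) + 1187*(-1/691)) + 24*((-3 - 1*(-6)) - 26) = (-9/7 - 1187/691) + 24*((-3 + 6) - 26) = -14528/4837 + 24*(3 - 26) = -14528/4837 + 24*(-23) = -14528/4837 - 552 = -2684552/4837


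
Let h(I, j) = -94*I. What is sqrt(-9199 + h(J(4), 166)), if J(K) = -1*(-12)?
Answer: I*sqrt(10327) ≈ 101.62*I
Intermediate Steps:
J(K) = 12
sqrt(-9199 + h(J(4), 166)) = sqrt(-9199 - 94*12) = sqrt(-9199 - 1128) = sqrt(-10327) = I*sqrt(10327)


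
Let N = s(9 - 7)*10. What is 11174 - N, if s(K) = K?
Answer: 11154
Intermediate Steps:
N = 20 (N = (9 - 7)*10 = 2*10 = 20)
11174 - N = 11174 - 1*20 = 11174 - 20 = 11154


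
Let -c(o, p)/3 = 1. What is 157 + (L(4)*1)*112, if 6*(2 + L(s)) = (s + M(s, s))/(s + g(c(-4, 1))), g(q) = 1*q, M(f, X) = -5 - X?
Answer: -481/3 ≈ -160.33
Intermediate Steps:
c(o, p) = -3 (c(o, p) = -3*1 = -3)
g(q) = q
L(s) = -2 - 5/(6*(-3 + s)) (L(s) = -2 + ((s + (-5 - s))/(s - 3))/6 = -2 + (-5/(-3 + s))/6 = -2 - 5/(6*(-3 + s)))
157 + (L(4)*1)*112 = 157 + (((31 - 12*4)/(6*(-3 + 4)))*1)*112 = 157 + (((1/6)*(31 - 48)/1)*1)*112 = 157 + (((1/6)*1*(-17))*1)*112 = 157 - 17/6*1*112 = 157 - 17/6*112 = 157 - 952/3 = -481/3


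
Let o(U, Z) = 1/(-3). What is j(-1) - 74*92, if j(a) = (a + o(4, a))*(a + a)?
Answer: -20416/3 ≈ -6805.3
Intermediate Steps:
o(U, Z) = -⅓
j(a) = 2*a*(-⅓ + a) (j(a) = (a - ⅓)*(a + a) = (-⅓ + a)*(2*a) = 2*a*(-⅓ + a))
j(-1) - 74*92 = (⅔)*(-1)*(-1 + 3*(-1)) - 74*92 = (⅔)*(-1)*(-1 - 3) - 6808 = (⅔)*(-1)*(-4) - 6808 = 8/3 - 6808 = -20416/3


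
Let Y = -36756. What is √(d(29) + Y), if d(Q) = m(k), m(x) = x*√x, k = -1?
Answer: √(-36756 - I) ≈ 0.003 - 191.72*I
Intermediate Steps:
m(x) = x^(3/2)
d(Q) = -I (d(Q) = (-1)^(3/2) = -I)
√(d(29) + Y) = √(-I - 36756) = √(-36756 - I)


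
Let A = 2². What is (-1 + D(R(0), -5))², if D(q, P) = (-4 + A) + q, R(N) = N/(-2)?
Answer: 1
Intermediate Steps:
A = 4
R(N) = -N/2 (R(N) = N*(-½) = -N/2)
D(q, P) = q (D(q, P) = (-4 + 4) + q = 0 + q = q)
(-1 + D(R(0), -5))² = (-1 - ½*0)² = (-1 + 0)² = (-1)² = 1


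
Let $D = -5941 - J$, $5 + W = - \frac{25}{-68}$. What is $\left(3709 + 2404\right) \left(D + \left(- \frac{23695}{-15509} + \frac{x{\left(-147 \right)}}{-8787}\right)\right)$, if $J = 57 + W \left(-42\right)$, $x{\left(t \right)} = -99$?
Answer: $- \frac{58451904875693687}{1544479274} \approx -3.7846 \cdot 10^{7}$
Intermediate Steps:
$W = - \frac{315}{68}$ ($W = -5 - \frac{25}{-68} = -5 - - \frac{25}{68} = -5 + \frac{25}{68} = - \frac{315}{68} \approx -4.6324$)
$J = \frac{8553}{34}$ ($J = 57 - - \frac{6615}{34} = 57 + \frac{6615}{34} = \frac{8553}{34} \approx 251.56$)
$D = - \frac{210547}{34}$ ($D = -5941 - \frac{8553}{34} = - \frac{210547}{34} \approx -6192.6$)
$\left(3709 + 2404\right) \left(D + \left(- \frac{23695}{-15509} + \frac{x{\left(-147 \right)}}{-8787}\right)\right) = \left(3709 + 2404\right) \left(- \frac{210547}{34} - \left(- \frac{23695}{15509} - \frac{33}{2929}\right)\right) = 6113 \left(- \frac{210547}{34} - - \frac{69914452}{45425861}\right) = 6113 \left(- \frac{210547}{34} + \left(\frac{23695}{15509} + \frac{33}{2929}\right)\right) = 6113 \left(- \frac{210547}{34} + \frac{69914452}{45425861}\right) = 6113 \left(- \frac{9561901664599}{1544479274}\right) = - \frac{58451904875693687}{1544479274}$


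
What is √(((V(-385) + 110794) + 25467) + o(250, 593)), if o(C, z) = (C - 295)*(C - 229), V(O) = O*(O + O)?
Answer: 51*√166 ≈ 657.09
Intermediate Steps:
V(O) = 2*O² (V(O) = O*(2*O) = 2*O²)
o(C, z) = (-295 + C)*(-229 + C)
√(((V(-385) + 110794) + 25467) + o(250, 593)) = √(((2*(-385)² + 110794) + 25467) + (67555 + 250² - 524*250)) = √(((2*148225 + 110794) + 25467) + (67555 + 62500 - 131000)) = √(((296450 + 110794) + 25467) - 945) = √((407244 + 25467) - 945) = √(432711 - 945) = √431766 = 51*√166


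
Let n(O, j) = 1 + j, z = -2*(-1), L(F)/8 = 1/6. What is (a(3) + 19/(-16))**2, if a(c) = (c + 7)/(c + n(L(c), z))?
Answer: 529/2304 ≈ 0.22960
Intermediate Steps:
L(F) = 4/3 (L(F) = 8*(1/6) = 4/3)
z = 2
a(c) = (7 + c)/(3 + c) (a(c) = (c + 7)/(c + (1 + 2)) = (7 + c)/(c + 3) = (7 + c)/(3 + c))
(a(3) + 19/(-16))**2 = ((7 + 3)/(3 + 3) + 19/(-16))**2 = (10/6 + 19*(-1/16))**2 = ((1/6)*10 - 19/16)**2 = (5/3 - 19/16)**2 = (23/48)**2 = 529/2304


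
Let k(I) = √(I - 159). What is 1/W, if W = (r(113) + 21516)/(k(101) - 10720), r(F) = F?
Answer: -10720/21629 + I*√58/21629 ≈ -0.49563 + 0.00035211*I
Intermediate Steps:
k(I) = √(-159 + I)
W = 21629/(-10720 + I*√58) (W = (113 + 21516)/(√(-159 + 101) - 10720) = 21629/(√(-58) - 10720) = 21629/(I*√58 - 10720) = 21629/(-10720 + I*√58) ≈ -2.0176 - 0.0014334*I)
1/W = 1/(-115931440/57459229 - 21629*I*√58/114918458)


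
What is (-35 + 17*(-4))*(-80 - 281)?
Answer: 37183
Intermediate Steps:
(-35 + 17*(-4))*(-80 - 281) = (-35 - 68)*(-361) = -103*(-361) = 37183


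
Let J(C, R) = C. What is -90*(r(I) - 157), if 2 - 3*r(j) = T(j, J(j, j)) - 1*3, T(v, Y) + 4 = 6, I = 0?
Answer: 14040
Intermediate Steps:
T(v, Y) = 2 (T(v, Y) = -4 + 6 = 2)
r(j) = 1 (r(j) = ⅔ - (2 - 1*3)/3 = ⅔ - (2 - 3)/3 = ⅔ - ⅓*(-1) = ⅔ + ⅓ = 1)
-90*(r(I) - 157) = -90*(1 - 157) = -90*(-156) = 14040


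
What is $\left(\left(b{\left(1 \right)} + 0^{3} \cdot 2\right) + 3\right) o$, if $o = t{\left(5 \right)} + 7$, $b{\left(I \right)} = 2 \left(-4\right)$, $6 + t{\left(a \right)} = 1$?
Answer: $-10$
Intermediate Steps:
$t{\left(a \right)} = -5$ ($t{\left(a \right)} = -6 + 1 = -5$)
$b{\left(I \right)} = -8$
$o = 2$ ($o = -5 + 7 = 2$)
$\left(\left(b{\left(1 \right)} + 0^{3} \cdot 2\right) + 3\right) o = \left(\left(-8 + 0^{3} \cdot 2\right) + 3\right) 2 = \left(\left(-8 + 0 \cdot 2\right) + 3\right) 2 = \left(\left(-8 + 0\right) + 3\right) 2 = \left(-8 + 3\right) 2 = \left(-5\right) 2 = -10$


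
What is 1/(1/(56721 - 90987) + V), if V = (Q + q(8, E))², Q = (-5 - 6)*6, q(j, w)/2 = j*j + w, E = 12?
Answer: 34266/253431335 ≈ 0.00013521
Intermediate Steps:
q(j, w) = 2*w + 2*j² (q(j, w) = 2*(j*j + w) = 2*(j² + w) = 2*(w + j²) = 2*w + 2*j²)
Q = -66 (Q = -11*6 = -66)
V = 7396 (V = (-66 + (2*12 + 2*8²))² = (-66 + (24 + 2*64))² = (-66 + (24 + 128))² = (-66 + 152)² = 86² = 7396)
1/(1/(56721 - 90987) + V) = 1/(1/(56721 - 90987) + 7396) = 1/(1/(-34266) + 7396) = 1/(-1/34266 + 7396) = 1/(253431335/34266) = 34266/253431335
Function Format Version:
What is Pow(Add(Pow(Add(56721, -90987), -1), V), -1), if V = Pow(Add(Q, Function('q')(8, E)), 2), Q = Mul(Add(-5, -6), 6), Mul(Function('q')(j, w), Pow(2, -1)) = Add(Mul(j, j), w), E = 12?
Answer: Rational(34266, 253431335) ≈ 0.00013521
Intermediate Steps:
Function('q')(j, w) = Add(Mul(2, w), Mul(2, Pow(j, 2))) (Function('q')(j, w) = Mul(2, Add(Mul(j, j), w)) = Mul(2, Add(Pow(j, 2), w)) = Mul(2, Add(w, Pow(j, 2))) = Add(Mul(2, w), Mul(2, Pow(j, 2))))
Q = -66 (Q = Mul(-11, 6) = -66)
V = 7396 (V = Pow(Add(-66, Add(Mul(2, 12), Mul(2, Pow(8, 2)))), 2) = Pow(Add(-66, Add(24, Mul(2, 64))), 2) = Pow(Add(-66, Add(24, 128)), 2) = Pow(Add(-66, 152), 2) = Pow(86, 2) = 7396)
Pow(Add(Pow(Add(56721, -90987), -1), V), -1) = Pow(Add(Pow(Add(56721, -90987), -1), 7396), -1) = Pow(Add(Pow(-34266, -1), 7396), -1) = Pow(Add(Rational(-1, 34266), 7396), -1) = Pow(Rational(253431335, 34266), -1) = Rational(34266, 253431335)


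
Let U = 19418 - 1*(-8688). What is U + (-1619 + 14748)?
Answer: 41235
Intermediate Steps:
U = 28106 (U = 19418 + 8688 = 28106)
U + (-1619 + 14748) = 28106 + (-1619 + 14748) = 28106 + 13129 = 41235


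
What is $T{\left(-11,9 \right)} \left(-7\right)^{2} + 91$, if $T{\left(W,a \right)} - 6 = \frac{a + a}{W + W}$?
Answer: $\frac{3794}{11} \approx 344.91$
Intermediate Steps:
$T{\left(W,a \right)} = 6 + \frac{a}{W}$ ($T{\left(W,a \right)} = 6 + \frac{a + a}{W + W} = 6 + \frac{2 a}{2 W} = 6 + 2 a \frac{1}{2 W} = 6 + \frac{a}{W}$)
$T{\left(-11,9 \right)} \left(-7\right)^{2} + 91 = \left(6 + \frac{9}{-11}\right) \left(-7\right)^{2} + 91 = \left(6 + 9 \left(- \frac{1}{11}\right)\right) 49 + 91 = \left(6 - \frac{9}{11}\right) 49 + 91 = \frac{57}{11} \cdot 49 + 91 = \frac{2793}{11} + 91 = \frac{3794}{11}$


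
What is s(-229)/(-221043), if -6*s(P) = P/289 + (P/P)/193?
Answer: -7318/12329115411 ≈ -5.9355e-7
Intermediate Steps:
s(P) = -1/1158 - P/1734 (s(P) = -(P/289 + (P/P)/193)/6 = -(P*(1/289) + 1*(1/193))/6 = -(P/289 + 1/193)/6 = -(1/193 + P/289)/6 = -1/1158 - P/1734)
s(-229)/(-221043) = (-1/1158 - 1/1734*(-229))/(-221043) = (-1/1158 + 229/1734)*(-1/221043) = (7318/55777)*(-1/221043) = -7318/12329115411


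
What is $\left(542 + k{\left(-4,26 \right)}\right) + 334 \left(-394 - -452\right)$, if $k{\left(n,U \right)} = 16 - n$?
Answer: $19934$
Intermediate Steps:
$\left(542 + k{\left(-4,26 \right)}\right) + 334 \left(-394 - -452\right) = \left(542 + \left(16 - -4\right)\right) + 334 \left(-394 - -452\right) = \left(542 + \left(16 + 4\right)\right) + 334 \left(-394 + 452\right) = \left(542 + 20\right) + 334 \cdot 58 = 562 + 19372 = 19934$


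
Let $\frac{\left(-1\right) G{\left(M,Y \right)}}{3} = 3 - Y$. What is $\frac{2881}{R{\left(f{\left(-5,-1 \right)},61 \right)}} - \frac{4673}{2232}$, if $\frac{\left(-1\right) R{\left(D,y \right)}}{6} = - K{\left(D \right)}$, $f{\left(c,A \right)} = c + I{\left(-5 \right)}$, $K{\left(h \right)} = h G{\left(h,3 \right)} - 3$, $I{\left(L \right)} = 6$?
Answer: $- \frac{40213}{248} \approx -162.15$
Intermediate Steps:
$G{\left(M,Y \right)} = -9 + 3 Y$ ($G{\left(M,Y \right)} = - 3 \left(3 - Y\right) = -9 + 3 Y$)
$K{\left(h \right)} = -3$ ($K{\left(h \right)} = h \left(-9 + 3 \cdot 3\right) - 3 = h \left(-9 + 9\right) - 3 = h 0 - 3 = 0 - 3 = -3$)
$f{\left(c,A \right)} = 6 + c$ ($f{\left(c,A \right)} = c + 6 = 6 + c$)
$R{\left(D,y \right)} = -18$ ($R{\left(D,y \right)} = - 6 \left(\left(-1\right) \left(-3\right)\right) = \left(-6\right) 3 = -18$)
$\frac{2881}{R{\left(f{\left(-5,-1 \right)},61 \right)}} - \frac{4673}{2232} = \frac{2881}{-18} - \frac{4673}{2232} = 2881 \left(- \frac{1}{18}\right) - \frac{4673}{2232} = - \frac{2881}{18} - \frac{4673}{2232} = - \frac{40213}{248}$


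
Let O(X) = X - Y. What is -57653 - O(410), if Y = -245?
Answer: -58308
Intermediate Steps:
O(X) = 245 + X (O(X) = X - 1*(-245) = X + 245 = 245 + X)
-57653 - O(410) = -57653 - (245 + 410) = -57653 - 1*655 = -57653 - 655 = -58308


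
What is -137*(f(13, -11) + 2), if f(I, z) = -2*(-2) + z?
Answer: 685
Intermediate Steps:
f(I, z) = 4 + z
-137*(f(13, -11) + 2) = -137*((4 - 11) + 2) = -137*(-7 + 2) = -137*(-5) = 685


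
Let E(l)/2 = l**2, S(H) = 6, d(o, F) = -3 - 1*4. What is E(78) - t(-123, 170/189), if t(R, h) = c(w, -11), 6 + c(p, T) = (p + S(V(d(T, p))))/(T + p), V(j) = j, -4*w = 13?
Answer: 693929/57 ≈ 12174.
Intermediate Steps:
w = -13/4 (w = -1/4*13 = -13/4 ≈ -3.2500)
d(o, F) = -7 (d(o, F) = -3 - 4 = -7)
c(p, T) = -6 + (6 + p)/(T + p) (c(p, T) = -6 + (p + 6)/(T + p) = -6 + (6 + p)/(T + p))
t(R, h) = -353/57 (t(R, h) = (6 - 6*(-11) - 5*(-13/4))/(-11 - 13/4) = (6 + 66 + 65/4)/(-57/4) = -4/57*353/4 = -353/57)
E(l) = 2*l**2
E(78) - t(-123, 170/189) = 2*78**2 - 1*(-353/57) = 2*6084 + 353/57 = 12168 + 353/57 = 693929/57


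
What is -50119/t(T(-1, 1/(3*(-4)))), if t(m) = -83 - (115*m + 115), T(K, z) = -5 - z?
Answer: -601428/4409 ≈ -136.41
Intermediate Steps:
t(m) = -198 - 115*m (t(m) = -83 - (115 + 115*m) = -83 + (-115 - 115*m) = -198 - 115*m)
-50119/t(T(-1, 1/(3*(-4)))) = -50119/(-198 - 115*(-5 - 1/(3*(-4)))) = -50119/(-198 - 115*(-5 - 1/(-12))) = -50119/(-198 - 115*(-5 - 1*(-1/12))) = -50119/(-198 - 115*(-5 + 1/12)) = -50119/(-198 - 115*(-59/12)) = -50119/(-198 + 6785/12) = -50119/4409/12 = -50119*12/4409 = -601428/4409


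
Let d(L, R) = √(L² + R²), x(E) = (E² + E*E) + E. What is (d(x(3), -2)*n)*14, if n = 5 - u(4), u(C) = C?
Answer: 14*√445 ≈ 295.33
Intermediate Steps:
x(E) = E + 2*E² (x(E) = (E² + E²) + E = 2*E² + E = E + 2*E²)
n = 1 (n = 5 - 1*4 = 5 - 4 = 1)
(d(x(3), -2)*n)*14 = (√((3*(1 + 2*3))² + (-2)²)*1)*14 = (√((3*(1 + 6))² + 4)*1)*14 = (√((3*7)² + 4)*1)*14 = (√(21² + 4)*1)*14 = (√(441 + 4)*1)*14 = (√445*1)*14 = √445*14 = 14*√445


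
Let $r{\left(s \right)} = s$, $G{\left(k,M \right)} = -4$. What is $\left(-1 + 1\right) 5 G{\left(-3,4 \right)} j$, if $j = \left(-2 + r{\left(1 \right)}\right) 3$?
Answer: $0$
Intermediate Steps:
$j = -3$ ($j = \left(-2 + 1\right) 3 = \left(-1\right) 3 = -3$)
$\left(-1 + 1\right) 5 G{\left(-3,4 \right)} j = \left(-1 + 1\right) 5 \left(-4\right) \left(-3\right) = 0 \cdot 5 \left(-4\right) \left(-3\right) = 0 \left(-4\right) \left(-3\right) = 0 \left(-3\right) = 0$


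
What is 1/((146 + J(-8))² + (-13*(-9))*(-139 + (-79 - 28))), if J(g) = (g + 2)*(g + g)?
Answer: 1/29782 ≈ 3.3577e-5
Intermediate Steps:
J(g) = 2*g*(2 + g) (J(g) = (2 + g)*(2*g) = 2*g*(2 + g))
1/((146 + J(-8))² + (-13*(-9))*(-139 + (-79 - 28))) = 1/((146 + 2*(-8)*(2 - 8))² + (-13*(-9))*(-139 + (-79 - 28))) = 1/((146 + 2*(-8)*(-6))² + 117*(-139 - 107)) = 1/((146 + 96)² + 117*(-246)) = 1/(242² - 28782) = 1/(58564 - 28782) = 1/29782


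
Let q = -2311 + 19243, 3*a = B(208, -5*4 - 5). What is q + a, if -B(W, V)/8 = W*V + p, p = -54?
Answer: 92828/3 ≈ 30943.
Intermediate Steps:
B(W, V) = 432 - 8*V*W (B(W, V) = -8*(W*V - 54) = -8*(V*W - 54) = -8*(-54 + V*W) = 432 - 8*V*W)
a = 42032/3 (a = (432 - 8*(-5*4 - 5)*208)/3 = (432 - 8*(-20 - 5)*208)/3 = (432 - 8*(-25)*208)/3 = (432 + 41600)/3 = (⅓)*42032 = 42032/3 ≈ 14011.)
q = 16932
q + a = 16932 + 42032/3 = 92828/3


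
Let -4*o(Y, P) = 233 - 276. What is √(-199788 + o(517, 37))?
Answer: I*√799109/2 ≈ 446.96*I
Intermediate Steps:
o(Y, P) = 43/4 (o(Y, P) = -(233 - 276)/4 = -¼*(-43) = 43/4)
√(-199788 + o(517, 37)) = √(-199788 + 43/4) = √(-799109/4) = I*√799109/2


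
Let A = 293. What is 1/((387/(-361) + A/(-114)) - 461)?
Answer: -2166/1006415 ≈ -0.0021522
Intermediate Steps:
1/((387/(-361) + A/(-114)) - 461) = 1/((387/(-361) + 293/(-114)) - 461) = 1/((387*(-1/361) + 293*(-1/114)) - 461) = 1/((-387/361 - 293/114) - 461) = 1/(-7889/2166 - 461) = 1/(-1006415/2166) = -2166/1006415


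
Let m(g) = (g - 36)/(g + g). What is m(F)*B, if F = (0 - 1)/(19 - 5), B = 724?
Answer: 182810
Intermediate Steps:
F = -1/14 ≈ -0.071429
m(g) = (-36 + g)/(2*g) (m(g) = (-36 + g)/((2*g)) = (-36 + g)*(1/(2*g)) = (-36 + g)/(2*g))
m(F)*B = ((-36 - 1/14)/(2*(-1/14)))*724 = ((½)*(-14)*(-505/14))*724 = (505/2)*724 = 182810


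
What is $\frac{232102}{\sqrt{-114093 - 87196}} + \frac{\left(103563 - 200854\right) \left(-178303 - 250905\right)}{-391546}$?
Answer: $- \frac{20879037764}{195773} - \frac{232102 i \sqrt{201289}}{201289} \approx -1.0665 \cdot 10^{5} - 517.33 i$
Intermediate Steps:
$\frac{232102}{\sqrt{-114093 - 87196}} + \frac{\left(103563 - 200854\right) \left(-178303 - 250905\right)}{-391546} = \frac{232102}{\sqrt{-201289}} + \left(-97291\right) \left(-429208\right) \left(- \frac{1}{391546}\right) = \frac{232102}{i \sqrt{201289}} + 41758075528 \left(- \frac{1}{391546}\right) = 232102 \left(- \frac{i \sqrt{201289}}{201289}\right) - \frac{20879037764}{195773} = - \frac{232102 i \sqrt{201289}}{201289} - \frac{20879037764}{195773} = - \frac{20879037764}{195773} - \frac{232102 i \sqrt{201289}}{201289}$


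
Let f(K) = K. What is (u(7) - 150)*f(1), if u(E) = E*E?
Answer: -101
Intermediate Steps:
u(E) = E**2
(u(7) - 150)*f(1) = (7**2 - 150)*1 = (49 - 150)*1 = -101*1 = -101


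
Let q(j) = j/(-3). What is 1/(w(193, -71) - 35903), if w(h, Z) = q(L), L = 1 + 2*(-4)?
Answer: -3/107702 ≈ -2.7855e-5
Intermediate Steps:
L = -7 (L = 1 - 8 = -7)
q(j) = -j/3 (q(j) = j*(-⅓) = -j/3)
w(h, Z) = 7/3 (w(h, Z) = -⅓*(-7) = 7/3)
1/(w(193, -71) - 35903) = 1/(7/3 - 35903) = 1/(-107702/3) = -3/107702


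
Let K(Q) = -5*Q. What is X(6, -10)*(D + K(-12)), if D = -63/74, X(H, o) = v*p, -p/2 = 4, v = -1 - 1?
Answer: 35016/37 ≈ 946.38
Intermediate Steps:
v = -2
p = -8 (p = -2*4 = -8)
X(H, o) = 16 (X(H, o) = -2*(-8) = 16)
D = -63/74 (D = -63*1/74 = -63/74 ≈ -0.85135)
X(6, -10)*(D + K(-12)) = 16*(-63/74 - 5*(-12)) = 16*(-63/74 + 60) = 16*(4377/74) = 35016/37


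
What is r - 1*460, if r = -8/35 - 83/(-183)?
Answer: -2944859/6405 ≈ -459.77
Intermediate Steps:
r = 1441/6405 (r = -8*1/35 - 83*(-1/183) = -8/35 + 83/183 = 1441/6405 ≈ 0.22498)
r - 1*460 = 1441/6405 - 1*460 = 1441/6405 - 460 = -2944859/6405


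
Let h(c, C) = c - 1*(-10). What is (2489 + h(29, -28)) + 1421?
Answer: 3949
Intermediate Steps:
h(c, C) = 10 + c (h(c, C) = c + 10 = 10 + c)
(2489 + h(29, -28)) + 1421 = (2489 + (10 + 29)) + 1421 = (2489 + 39) + 1421 = 2528 + 1421 = 3949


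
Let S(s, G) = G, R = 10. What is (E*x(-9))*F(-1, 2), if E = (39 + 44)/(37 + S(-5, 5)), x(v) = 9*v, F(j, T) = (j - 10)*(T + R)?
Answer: 147906/7 ≈ 21129.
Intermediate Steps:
F(j, T) = (-10 + j)*(10 + T) (F(j, T) = (j - 10)*(T + 10) = (-10 + j)*(10 + T))
E = 83/42 (E = (39 + 44)/(37 + 5) = 83/42 ≈ 1.9762)
(E*x(-9))*F(-1, 2) = (83*(9*(-9))/42)*(-100 - 10*2 + 10*(-1) + 2*(-1)) = ((83/42)*(-81))*(-100 - 20 - 10 - 2) = -2241/14*(-132) = 147906/7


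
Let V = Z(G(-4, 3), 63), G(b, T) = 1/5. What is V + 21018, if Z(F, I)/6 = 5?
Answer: 21048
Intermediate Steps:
G(b, T) = 1/5
Z(F, I) = 30 (Z(F, I) = 6*5 = 30)
V = 30
V + 21018 = 30 + 21018 = 21048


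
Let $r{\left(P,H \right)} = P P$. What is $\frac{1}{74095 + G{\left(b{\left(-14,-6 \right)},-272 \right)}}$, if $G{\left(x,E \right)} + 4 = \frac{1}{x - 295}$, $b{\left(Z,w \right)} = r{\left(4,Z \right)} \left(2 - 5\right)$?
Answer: $\frac{343}{25413212} \approx 1.3497 \cdot 10^{-5}$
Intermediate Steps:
$r{\left(P,H \right)} = P^{2}$
$b{\left(Z,w \right)} = -48$ ($b{\left(Z,w \right)} = 4^{2} \left(2 - 5\right) = 16 \left(-3\right) = -48$)
$G{\left(x,E \right)} = -4 + \frac{1}{-295 + x}$ ($G{\left(x,E \right)} = -4 + \frac{1}{x - 295} = -4 + \frac{1}{-295 + x}$)
$\frac{1}{74095 + G{\left(b{\left(-14,-6 \right)},-272 \right)}} = \frac{1}{74095 + \frac{1181 - -192}{-295 - 48}} = \frac{1}{74095 + \frac{1181 + 192}{-343}} = \frac{1}{74095 - \frac{1373}{343}} = \frac{1}{\frac{25413212}{343}} = \frac{343}{25413212}$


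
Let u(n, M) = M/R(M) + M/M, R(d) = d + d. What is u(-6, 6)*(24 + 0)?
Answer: 36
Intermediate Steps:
R(d) = 2*d
u(n, M) = 3/2 (u(n, M) = M/((2*M)) + M/M = M*(1/(2*M)) + 1 = 1/2 + 1 = 3/2)
u(-6, 6)*(24 + 0) = 3*(24 + 0)/2 = (3/2)*24 = 36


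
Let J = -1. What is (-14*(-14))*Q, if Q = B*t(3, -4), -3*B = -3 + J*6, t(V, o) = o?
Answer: -2352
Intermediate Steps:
B = 3 (B = -(-3 - 1*6)/3 = -(-3 - 6)/3 = -⅓*(-9) = 3)
Q = -12 (Q = 3*(-4) = -12)
(-14*(-14))*Q = -14*(-14)*(-12) = 196*(-12) = -2352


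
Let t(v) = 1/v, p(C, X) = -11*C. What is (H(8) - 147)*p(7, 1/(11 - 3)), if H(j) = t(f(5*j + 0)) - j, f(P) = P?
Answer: 477323/40 ≈ 11933.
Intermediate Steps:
H(j) = -j + 1/(5*j) (H(j) = 1/(5*j + 0) - j = 1/(5*j) - j = -j + 1/(5*j))
(H(8) - 147)*p(7, 1/(11 - 3)) = ((-1*8 + (⅕)/8) - 147)*(-11*7) = ((-8 + (⅕)*(⅛)) - 147)*(-77) = ((-8 + 1/40) - 147)*(-77) = (-319/40 - 147)*(-77) = -6199/40*(-77) = 477323/40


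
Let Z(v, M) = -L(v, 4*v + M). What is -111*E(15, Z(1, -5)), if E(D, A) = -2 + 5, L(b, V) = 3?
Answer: -333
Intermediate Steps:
Z(v, M) = -3 (Z(v, M) = -1*3 = -3)
E(D, A) = 3
-111*E(15, Z(1, -5)) = -111*3 = -333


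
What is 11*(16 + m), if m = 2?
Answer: 198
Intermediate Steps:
11*(16 + m) = 11*(16 + 2) = 11*18 = 198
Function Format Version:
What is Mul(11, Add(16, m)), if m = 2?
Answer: 198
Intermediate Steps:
Mul(11, Add(16, m)) = Mul(11, Add(16, 2)) = Mul(11, 18) = 198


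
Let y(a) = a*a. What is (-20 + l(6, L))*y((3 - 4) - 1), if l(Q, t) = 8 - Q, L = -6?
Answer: -72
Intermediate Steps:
y(a) = a²
(-20 + l(6, L))*y((3 - 4) - 1) = (-20 + (8 - 1*6))*((3 - 4) - 1)² = (-20 + (8 - 6))*(-1 - 1)² = (-20 + 2)*(-2)² = -18*4 = -72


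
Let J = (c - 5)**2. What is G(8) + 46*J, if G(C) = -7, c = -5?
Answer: 4593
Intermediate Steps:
J = 100 (J = (-5 - 5)**2 = (-10)**2 = 100)
G(8) + 46*J = -7 + 46*100 = -7 + 4600 = 4593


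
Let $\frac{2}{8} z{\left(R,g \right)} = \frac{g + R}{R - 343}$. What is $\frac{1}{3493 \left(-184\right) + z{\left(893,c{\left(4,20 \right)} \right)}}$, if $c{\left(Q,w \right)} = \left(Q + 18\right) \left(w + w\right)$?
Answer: $- \frac{275}{176742254} \approx -1.5559 \cdot 10^{-6}$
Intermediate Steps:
$c{\left(Q,w \right)} = 2 w \left(18 + Q\right)$ ($c{\left(Q,w \right)} = \left(18 + Q\right) 2 w = 2 w \left(18 + Q\right)$)
$z{\left(R,g \right)} = \frac{4 \left(R + g\right)}{-343 + R}$ ($z{\left(R,g \right)} = 4 \frac{g + R}{R - 343} = 4 \frac{R + g}{-343 + R} = \frac{4 \left(R + g\right)}{-343 + R}$)
$\frac{1}{3493 \left(-184\right) + z{\left(893,c{\left(4,20 \right)} \right)}} = \frac{1}{3493 \left(-184\right) + \frac{4 \left(893 + 2 \cdot 20 \left(18 + 4\right)\right)}{-343 + 893}} = \frac{1}{-642712 + \frac{4 \left(893 + 2 \cdot 20 \cdot 22\right)}{550}} = \frac{1}{-642712 + 4 \cdot \frac{1}{550} \left(893 + 880\right)} = \frac{1}{-642712 + 4 \cdot \frac{1}{550} \cdot 1773} = \frac{1}{-642712 + \frac{3546}{275}} = \frac{1}{- \frac{176742254}{275}} = - \frac{275}{176742254}$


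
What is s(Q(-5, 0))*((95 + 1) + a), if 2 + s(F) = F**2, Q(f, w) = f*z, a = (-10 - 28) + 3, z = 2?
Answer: 5978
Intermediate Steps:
a = -35 (a = -38 + 3 = -35)
Q(f, w) = 2*f (Q(f, w) = f*2 = 2*f)
s(F) = -2 + F**2
s(Q(-5, 0))*((95 + 1) + a) = (-2 + (2*(-5))**2)*((95 + 1) - 35) = (-2 + (-10)**2)*(96 - 35) = (-2 + 100)*61 = 98*61 = 5978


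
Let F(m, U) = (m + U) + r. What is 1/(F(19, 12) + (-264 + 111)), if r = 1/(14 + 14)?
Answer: -28/3415 ≈ -0.0081991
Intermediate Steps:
r = 1/28 ≈ 0.035714
F(m, U) = 1/28 + U + m (F(m, U) = (m + U) + 1/28 = (U + m) + 1/28 = 1/28 + U + m)
1/(F(19, 12) + (-264 + 111)) = 1/((1/28 + 12 + 19) + (-264 + 111)) = 1/(869/28 - 153) = 1/(-3415/28) = -28/3415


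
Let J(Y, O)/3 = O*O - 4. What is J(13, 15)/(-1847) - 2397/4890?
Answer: -2556443/3010610 ≈ -0.84914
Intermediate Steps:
J(Y, O) = -12 + 3*O² (J(Y, O) = 3*(O*O - 4) = 3*(O² - 4) = 3*(-4 + O²) = -12 + 3*O²)
J(13, 15)/(-1847) - 2397/4890 = (-12 + 3*15²)/(-1847) - 2397/4890 = (-12 + 3*225)*(-1/1847) - 2397*1/4890 = (-12 + 675)*(-1/1847) - 799/1630 = 663*(-1/1847) - 799/1630 = -663/1847 - 799/1630 = -2556443/3010610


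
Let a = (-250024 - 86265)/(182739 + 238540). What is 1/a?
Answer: -421279/336289 ≈ -1.2527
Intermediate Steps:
a = -336289/421279 ≈ -0.79826
1/a = 1/(-336289/421279) = -421279/336289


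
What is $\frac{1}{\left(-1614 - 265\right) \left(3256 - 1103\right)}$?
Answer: $- \frac{1}{4045487} \approx -2.4719 \cdot 10^{-7}$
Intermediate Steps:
$\frac{1}{\left(-1614 - 265\right) \left(3256 - 1103\right)} = \frac{1}{\left(-1879\right) 2153} = \frac{1}{-4045487} = - \frac{1}{4045487}$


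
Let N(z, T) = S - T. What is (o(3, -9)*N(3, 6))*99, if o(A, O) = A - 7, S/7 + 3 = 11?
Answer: -19800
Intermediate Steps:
S = 56 (S = -21 + 7*11 = -21 + 77 = 56)
N(z, T) = 56 - T
o(A, O) = -7 + A
(o(3, -9)*N(3, 6))*99 = ((-7 + 3)*(56 - 1*6))*99 = -4*(56 - 6)*99 = -4*50*99 = -200*99 = -19800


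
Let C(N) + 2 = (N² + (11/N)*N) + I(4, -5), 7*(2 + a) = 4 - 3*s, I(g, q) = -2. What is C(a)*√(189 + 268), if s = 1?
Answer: 512*√457/49 ≈ 223.37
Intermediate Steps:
a = -13/7 (a = -2 + (4 - 3*1)/7 = -2 + (4 - 3)/7 = -2 + (⅐)*1 = -2 + ⅐ = -13/7 ≈ -1.8571)
C(N) = 7 + N² (C(N) = -2 + ((N² + (11/N)*N) - 2) = -2 + ((N² + 11) - 2) = -2 + ((11 + N²) - 2) = -2 + (9 + N²) = 7 + N²)
C(a)*√(189 + 268) = (7 + (-13/7)²)*√(189 + 268) = (7 + 169/49)*√457 = 512*√457/49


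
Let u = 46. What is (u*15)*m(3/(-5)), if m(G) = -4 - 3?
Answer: -4830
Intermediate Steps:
m(G) = -7
(u*15)*m(3/(-5)) = (46*15)*(-7) = 690*(-7) = -4830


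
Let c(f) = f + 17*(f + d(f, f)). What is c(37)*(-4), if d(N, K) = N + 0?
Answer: -5180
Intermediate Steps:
d(N, K) = N
c(f) = 35*f (c(f) = f + 17*(f + f) = f + 17*(2*f) = f + 34*f = 35*f)
c(37)*(-4) = (35*37)*(-4) = 1295*(-4) = -5180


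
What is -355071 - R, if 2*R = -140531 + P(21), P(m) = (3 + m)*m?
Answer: -570115/2 ≈ -2.8506e+5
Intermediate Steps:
P(m) = m*(3 + m)
R = -140027/2 (R = (-140531 + 21*(3 + 21))/2 = (-140531 + 21*24)/2 = (-140531 + 504)/2 = (1/2)*(-140027) = -140027/2 ≈ -70014.)
-355071 - R = -355071 - 1*(-140027/2) = -355071 + 140027/2 = -570115/2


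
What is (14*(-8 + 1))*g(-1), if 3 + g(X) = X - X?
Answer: 294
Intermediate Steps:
g(X) = -3 (g(X) = -3 + (X - X) = -3 + 0 = -3)
(14*(-8 + 1))*g(-1) = (14*(-8 + 1))*(-3) = (14*(-7))*(-3) = -98*(-3) = 294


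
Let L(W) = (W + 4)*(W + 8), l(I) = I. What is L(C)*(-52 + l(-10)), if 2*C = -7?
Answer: -279/2 ≈ -139.50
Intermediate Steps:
C = -7/2 (C = (1/2)*(-7) = -7/2 ≈ -3.5000)
L(W) = (4 + W)*(8 + W)
L(C)*(-52 + l(-10)) = (32 + (-7/2)**2 + 12*(-7/2))*(-52 - 10) = (32 + 49/4 - 42)*(-62) = (9/4)*(-62) = -279/2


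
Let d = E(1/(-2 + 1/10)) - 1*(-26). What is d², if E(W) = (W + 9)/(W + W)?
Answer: 128881/400 ≈ 322.20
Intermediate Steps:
E(W) = (9 + W)/(2*W) (E(W) = (9 + W)/((2*W)) = (9 + W)*(1/(2*W)) = (9 + W)/(2*W))
d = 359/20 (d = (9 + 1/(-2 + 1/10))/(2*(1/(-2 + 1/10))) - 1*(-26) = (9 + 1/(-2 + ⅒))/(2*(1/(-2 + ⅒))) + 26 = (9 + 1/(-19/10))/(2*(1/(-19/10))) + 26 = (9 - 10/19)/(2*(-10/19)) + 26 = (½)*(-19/10)*(161/19) + 26 = -161/20 + 26 = 359/20 ≈ 17.950)
d² = (359/20)² = 128881/400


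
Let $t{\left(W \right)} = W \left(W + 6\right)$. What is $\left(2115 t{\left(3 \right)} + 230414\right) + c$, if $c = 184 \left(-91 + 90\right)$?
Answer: $287335$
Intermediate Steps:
$t{\left(W \right)} = W \left(6 + W\right)$
$c = -184$ ($c = 184 \left(-1\right) = -184$)
$\left(2115 t{\left(3 \right)} + 230414\right) + c = \left(2115 \cdot 3 \left(6 + 3\right) + 230414\right) - 184 = \left(2115 \cdot 3 \cdot 9 + 230414\right) - 184 = \left(2115 \cdot 27 + 230414\right) - 184 = \left(57105 + 230414\right) - 184 = 287519 - 184 = 287335$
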